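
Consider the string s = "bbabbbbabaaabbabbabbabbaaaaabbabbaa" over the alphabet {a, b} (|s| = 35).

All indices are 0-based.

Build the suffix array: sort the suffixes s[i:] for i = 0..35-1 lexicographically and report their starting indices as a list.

[34, 33, 23, 24, 25, 9, 26, 10, 7, 30, 20, 27, 17, 14, 11, 2, 32, 22, 8, 6, 29, 19, 16, 13, 1, 31, 21, 5, 28, 18, 15, 12, 0, 4, 3]

rank | idx | suffix
   0 |  34 | a
   1 |  33 | aa
   2 |  23 | aaaaabbabbaa
   3 |  24 | aaaabbabbaa
   4 |  25 | aaabbabbaa
   5 |   9 | aaabbabbabbabbaaaaabbabbaa
   6 |  26 | aabbabbaa
   7 |  10 | aabbabbabbabbaaaaabbabbaa
   8 |   7 | abaaabbabbabbabbaaaaabbabbaa
   9 |  30 | abbaa
  10 |  20 | abbaaaaabbabbaa
  11 |  27 | abbabbaa
  12 |  17 | abbabbaaaaabbabbaa
  13 |  14 | abbabbabbaaaaabbabbaa
  14 |  11 | abbabbabbabbaaaaabbabbaa
  15 |   2 | abbbbabaaabbabbabbabbaaaaabbabbaa
  16 |  32 | baa
  17 |  22 | baaaaabbabbaa
  18 |   8 | baaabbabbabbabbaaaaabbabbaa
  19 |   6 | babaaabbabbabbabbaaaaabbabbaa
  20 |  29 | babbaa
  21 |  19 | babbaaaaabbabbaa
  22 |  16 | babbabbaaaaabbabbaa
  23 |  13 | babbabbabbaaaaabbabbaa
  24 |   1 | babbbbabaaabbabbabbabbaaaaabbabbaa
  25 |  31 | bbaa
  26 |  21 | bbaaaaabbabbaa
  27 |   5 | bbabaaabbabbabbabbaaaaabbabbaa
  28 |  28 | bbabbaa
  29 |  18 | bbabbaaaaabbabbaa
  30 |  15 | bbabbabbaaaaabbabbaa
  31 |  12 | bbabbabbabbaaaaabbabbaa
  32 |   0 | bbabbbbabaaabbabbabbabbaaaaabbabbaa
  33 |   4 | bbbabaaabbabbabbabbaaaaabbabbaa
  34 |   3 | bbbbabaaabbabbabbabbaaaaabbabbaa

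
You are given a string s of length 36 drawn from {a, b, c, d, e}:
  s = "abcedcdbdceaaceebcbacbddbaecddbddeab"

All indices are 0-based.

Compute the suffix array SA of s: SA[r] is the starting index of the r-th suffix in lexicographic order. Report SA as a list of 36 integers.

sorted suffixes:
  #0 SA[0]=11  'aaceebcbacbddbaecddbddeab'
  #1 SA[1]=34  'ab'
  #2 SA[2]=0  'abcedcdbdceaaceebcbacbddbaecddbddeab'
  #3 SA[3]=19  'acbddbaecddbddeab'
  #4 SA[4]=12  'aceebcbacbddbaecddbddeab'
  #5 SA[5]=25  'aecddbddeab'
  #6 SA[6]=35  'b'
  #7 SA[7]=18  'bacbddbaecddbddeab'
  #8 SA[8]=24  'baecddbddeab'
  #9 SA[9]=16  'bcbacbddbaecddbddeab'
  #10 SA[10]=1  'bcedcdbdceaaceebcbacbddbaecddbddeab'
  #11 SA[11]=7  'bdceaaceebcbacbddbaecddbddeab'
  #12 SA[12]=21  'bddbaecddbddeab'
  #13 SA[13]=30  'bddeab'
  #14 SA[14]=17  'cbacbddbaecddbddeab'
  #15 SA[15]=20  'cbddbaecddbddeab'
  #16 SA[16]=5  'cdbdceaaceebcbacbddbaecddbddeab'
  #17 SA[17]=27  'cddbddeab'
  #18 SA[18]=9  'ceaaceebcbacbddbaecddbddeab'
  #19 SA[19]=2  'cedcdbdceaaceebcbacbddbaecddbddeab'
  #20 SA[20]=13  'ceebcbacbddbaecddbddeab'
  #21 SA[21]=23  'dbaecddbddeab'
  #22 SA[22]=6  'dbdceaaceebcbacbddbaecddbddeab'
  #23 SA[23]=29  'dbddeab'
  #24 SA[24]=4  'dcdbdceaaceebcbacbddbaecddbddeab'
  #25 SA[25]=8  'dceaaceebcbacbddbaecddbddeab'
  #26 SA[26]=22  'ddbaecddbddeab'
  #27 SA[27]=28  'ddbddeab'
  #28 SA[28]=31  'ddeab'
  #29 SA[29]=32  'deab'
  #30 SA[30]=10  'eaaceebcbacbddbaecddbddeab'
  #31 SA[31]=33  'eab'
  #32 SA[32]=15  'ebcbacbddbaecddbddeab'
  #33 SA[33]=26  'ecddbddeab'
  #34 SA[34]=3  'edcdbdceaaceebcbacbddbaecddbddeab'
  #35 SA[35]=14  'eebcbacbddbaecddbddeab'

[11, 34, 0, 19, 12, 25, 35, 18, 24, 16, 1, 7, 21, 30, 17, 20, 5, 27, 9, 2, 13, 23, 6, 29, 4, 8, 22, 28, 31, 32, 10, 33, 15, 26, 3, 14]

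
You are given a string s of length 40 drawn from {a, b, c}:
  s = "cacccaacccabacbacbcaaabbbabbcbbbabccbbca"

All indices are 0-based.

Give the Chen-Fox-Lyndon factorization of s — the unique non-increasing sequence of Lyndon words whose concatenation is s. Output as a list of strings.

["c", "accc", "aacccabacbacbc", "aaabbbabbcbbbabccbbc", "a"]

emit factor 1: 'c' (i=0, period=1)
emit factor 2: 'accc' (i=1, period=4)
emit factor 3: 'aacccabacbacbc' (i=5, period=14)
emit factor 4: 'aaabbbabbcbbbabccbbc' (i=19, period=20)
emit factor 5: 'a' (i=39, period=1)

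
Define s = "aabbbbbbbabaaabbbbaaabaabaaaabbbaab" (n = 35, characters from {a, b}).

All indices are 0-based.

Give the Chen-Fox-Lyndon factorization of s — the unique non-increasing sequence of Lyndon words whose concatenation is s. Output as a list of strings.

emit factor 1: 'aabbbbbbbab' (i=0, period=11)
emit factor 2: 'aaabbbb' (i=11, period=7)
emit factor 3: 'aaabaab' (i=18, period=7)
emit factor 4: 'aaaabbbaab' (i=25, period=10)

["aabbbbbbbab", "aaabbbb", "aaabaab", "aaaabbbaab"]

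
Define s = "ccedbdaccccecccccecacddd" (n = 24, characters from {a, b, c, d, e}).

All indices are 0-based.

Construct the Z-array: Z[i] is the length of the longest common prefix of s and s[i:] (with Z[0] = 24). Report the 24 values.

[24, 1, 0, 0, 0, 0, 0, 2, 2, 3, 1, 0, 2, 2, 2, 3, 1, 0, 1, 0, 1, 0, 0, 0]

Z[0]=24
i=1: i≥r, start 0; Z[1]=1 grow→box=[1,2)
i=2: i≥r, start 0; Z[2]=0
i=3: i≥r, start 0; Z[3]=0
i=4: i≥r, start 0; Z[4]=0
i=5: i≥r, start 0; Z[5]=0
i=6: i≥r, start 0; Z[6]=0
i=7: i≥r, start 0; Z[7]=2 grow→box=[7,9)
i=8: min(r-i=1, Z[1]=1)=1; Z[8]=2 grow→box=[8,10)
i=9: min(r-i=1, Z[1]=1)=1; Z[9]=3 grow→box=[9,12)
i=10: min(r-i=2, Z[1]=1)=1; Z[10]=1
i=11: min(r-i=1, Z[2]=0)=0; Z[11]=0
i=12: i≥r, start 0; Z[12]=2 grow→box=[12,14)
i=13: min(r-i=1, Z[1]=1)=1; Z[13]=2 grow→box=[13,15)
i=14: min(r-i=1, Z[1]=1)=1; Z[14]=2 grow→box=[14,16)
i=15: min(r-i=1, Z[1]=1)=1; Z[15]=3 grow→box=[15,18)
i=16: min(r-i=2, Z[1]=1)=1; Z[16]=1
i=17: min(r-i=1, Z[2]=0)=0; Z[17]=0
i=18: i≥r, start 0; Z[18]=1 grow→box=[18,19)
i=19: i≥r, start 0; Z[19]=0
i=20: i≥r, start 0; Z[20]=1 grow→box=[20,21)
i=21: i≥r, start 0; Z[21]=0
i=22: i≥r, start 0; Z[22]=0
i=23: i≥r, start 0; Z[23]=0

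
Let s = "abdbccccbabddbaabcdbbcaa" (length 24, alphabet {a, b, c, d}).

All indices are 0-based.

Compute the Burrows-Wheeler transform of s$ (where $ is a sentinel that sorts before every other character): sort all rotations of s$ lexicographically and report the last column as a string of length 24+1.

rank  rotation                   last
    0  $abdbccccbabddbaabcdbbcaa  a
    1  a$abdbccccbabddbaabcdbbca  a
    2  aa$abdbccccbabddbaabcdbbc  c
    3  aabcdbbcaa$abdbccccbabddb  b
    4  abcdbbcaa$abdbccccbabddba  a
    5  abdbccccbabddbaabcdbbcaa$  $
    6  abddbaabcdbbcaa$abdbccccb  b
    7  baabcdbbcaa$abdbccccbabdd  d
    8  babddbaabcdbbcaa$abdbcccc  c
    9  bbcaa$abdbccccbabddbaabcd  d
   10  bcaa$abdbccccbabddbaabcdb  b
   11  bccccbabddbaabcdbbcaa$abd  d
   12  bcdbbcaa$abdbccccbabddbaa  a
   13  bdbccccbabddbaabcdbbcaa$a  a
   14  bddbaabcdbbcaa$abdbccccba  a
   15  caa$abdbccccbabddbaabcdbb  b
   16  cbabddbaabcdbbcaa$abdbccc  c
   17  ccbabddbaabcdbbcaa$abdbcc  c
   18  cccbabddbaabcdbbcaa$abdbc  c
   19  ccccbabddbaabcdbbcaa$abdb  b
   20  cdbbcaa$abdbccccbabddbaab  b
   21  dbaabcdbbcaa$abdbccccbabd  d
   22  dbbcaa$abdbccccbabddbaabc  c
   23  dbccccbabddbaabcdbbcaa$ab  b
   24  ddbaabcdbbcaa$abdbccccbab  b

aacba$bdcdbdaaabcccbbdcbb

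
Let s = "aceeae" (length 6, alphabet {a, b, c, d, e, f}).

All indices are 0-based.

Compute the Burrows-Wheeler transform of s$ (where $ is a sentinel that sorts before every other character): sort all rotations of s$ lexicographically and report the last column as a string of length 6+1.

e$eaaec

rank  rotation last
    0  $aceeae  e
    1  aceeae$  $
    2  ae$acee  e
    3  ceeae$a  a
    4  e$aceea  a
    5  eae$ace  e
    6  eeae$ac  c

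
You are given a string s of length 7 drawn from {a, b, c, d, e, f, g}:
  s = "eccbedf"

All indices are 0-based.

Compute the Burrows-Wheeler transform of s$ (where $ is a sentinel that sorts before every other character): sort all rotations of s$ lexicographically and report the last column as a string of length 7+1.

rank  rotation  last
    0  $eccbedf  f
    1  bedf$ecc  c
    2  cbedf$ec  c
    3  ccbedf$e  e
    4  df$eccbe  e
    5  eccbedf$  $
    6  edf$eccb  b
    7  f$eccbed  d

fccee$bd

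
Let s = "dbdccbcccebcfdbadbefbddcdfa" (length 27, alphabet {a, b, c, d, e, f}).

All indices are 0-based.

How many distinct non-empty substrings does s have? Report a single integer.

350

rank | idx | suffix
   0 |  26 | a
   1 |  15 | adbefbddcdfa
   2 |  14 | badbefbddcdfa
   3 |   5 | bcccebcfdbadbefbddcdfa
   4 |  10 | bcfdbadbefbddcdfa
   5 |   1 | bdccbcccebcfdbadbefbddcdfa
   6 |  20 | bddcdfa
   7 |  17 | befbddcdfa
   8 |   4 | cbcccebcfdbadbefbddcdfa
   9 |   3 | ccbcccebcfdbadbefbddcdfa
  10 |   6 | cccebcfdbadbefbddcdfa
  11 |   7 | ccebcfdbadbefbddcdfa
  12 |  23 | cdfa
  13 |   8 | cebcfdbadbefbddcdfa
  14 |  11 | cfdbadbefbddcdfa
  15 |  13 | dbadbefbddcdfa
  16 |   0 | dbdccbcccebcfdbadbefbddcdfa
  17 |  16 | dbefbddcdfa
  18 |   2 | dccbcccebcfdbadbefbddcdfa
  19 |  22 | dcdfa
  20 |  21 | ddcdfa
  21 |  24 | dfa
  22 |   9 | ebcfdbadbefbddcdfa
  23 |  18 | efbddcdfa
  24 |  25 | fa
  25 |  19 | fbddcdfa
  26 |  12 | fdbadbefbddcdfa

SA = [26, 15, 14, 5, 10, 1, 20, 17, 4, 3, 6, 7, 23, 8, 11, 13, 0, 16, 2, 22, 21, 24, 9, 18, 25, 19, 12]
[i] adj suffixes → lcp
  [1] 26/15 → 1 ('a')
  [2] 15/14 → 0 ('')
  [3] 14/5 → 1 ('b')
  [4] 5/10 → 2 ('bc')
  [5] 10/1 → 1 ('b')
  [6] 1/20 → 2 ('bd')
  [7] 20/17 → 1 ('b')
  [8] 17/4 → 0 ('')
  [9] 4/3 → 1 ('c')
  [10] 3/6 → 2 ('cc')
  [11] 6/7 → 2 ('cc')
  [12] 7/23 → 1 ('c')
  [13] 23/8 → 1 ('c')
  [14] 8/11 → 1 ('c')
  [15] 11/13 → 0 ('')
  [16] 13/0 → 2 ('db')
  [17] 0/16 → 2 ('db')
  [18] 16/2 → 1 ('d')
  [19] 2/22 → 2 ('dc')
  [20] 22/21 → 1 ('d')
  [21] 21/24 → 1 ('d')
  [22] 24/9 → 0 ('')
  [23] 9/18 → 1 ('e')
  [24] 18/25 → 0 ('')
  [25] 25/19 → 1 ('f')
  [26] 19/12 → 1 ('f')

n(n+1)/2 = 27·28/2 = 378
Σ LCP = 0 + 1 + 0 + 1 + 2 + 1 + 2 + 1 + 0 + 1 + 2 + 2 + 1 + 1 + 1 + 0 + 2 + 2 + 1 + 2 + 1 + 1 + 0 + 1 + 0 + 1 + 1 = 28
distinct = 378 − 28 = 350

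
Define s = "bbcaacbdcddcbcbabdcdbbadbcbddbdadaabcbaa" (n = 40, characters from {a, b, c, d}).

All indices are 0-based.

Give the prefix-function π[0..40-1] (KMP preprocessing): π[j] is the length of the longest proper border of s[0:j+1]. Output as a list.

[0, 1, 0, 0, 0, 0, 1, 0, 0, 0, 0, 0, 1, 0, 1, 0, 1, 0, 0, 0, 1, 2, 0, 0, 1, 0, 1, 0, 0, 1, 0, 0, 0, 0, 0, 1, 0, 1, 0, 0]

π[0] = 0
j=1 s[j]='b': π[1]=1 (border 'b')
j=2 s[j]='c': k: 1→0; π[2]=0 (border '')
j=3 s[j]='a': π[3]=0 (border '')
j=4 s[j]='a': π[4]=0 (border '')
j=5 s[j]='c': π[5]=0 (border '')
j=6 s[j]='b': π[6]=1 (border 'b')
j=7 s[j]='d': k: 1→0; π[7]=0 (border '')
j=8 s[j]='c': π[8]=0 (border '')
j=9 s[j]='d': π[9]=0 (border '')
j=10 s[j]='d': π[10]=0 (border '')
j=11 s[j]='c': π[11]=0 (border '')
j=12 s[j]='b': π[12]=1 (border 'b')
j=13 s[j]='c': k: 1→0; π[13]=0 (border '')
j=14 s[j]='b': π[14]=1 (border 'b')
j=15 s[j]='a': k: 1→0; π[15]=0 (border '')
j=16 s[j]='b': π[16]=1 (border 'b')
j=17 s[j]='d': k: 1→0; π[17]=0 (border '')
j=18 s[j]='c': π[18]=0 (border '')
j=19 s[j]='d': π[19]=0 (border '')
j=20 s[j]='b': π[20]=1 (border 'b')
j=21 s[j]='b': π[21]=2 (border 'bb')
j=22 s[j]='a': k: 2→1→0; π[22]=0 (border '')
j=23 s[j]='d': π[23]=0 (border '')
j=24 s[j]='b': π[24]=1 (border 'b')
j=25 s[j]='c': k: 1→0; π[25]=0 (border '')
j=26 s[j]='b': π[26]=1 (border 'b')
j=27 s[j]='d': k: 1→0; π[27]=0 (border '')
j=28 s[j]='d': π[28]=0 (border '')
j=29 s[j]='b': π[29]=1 (border 'b')
j=30 s[j]='d': k: 1→0; π[30]=0 (border '')
j=31 s[j]='a': π[31]=0 (border '')
j=32 s[j]='d': π[32]=0 (border '')
j=33 s[j]='a': π[33]=0 (border '')
j=34 s[j]='a': π[34]=0 (border '')
j=35 s[j]='b': π[35]=1 (border 'b')
j=36 s[j]='c': k: 1→0; π[36]=0 (border '')
j=37 s[j]='b': π[37]=1 (border 'b')
j=38 s[j]='a': k: 1→0; π[38]=0 (border '')
j=39 s[j]='a': π[39]=0 (border '')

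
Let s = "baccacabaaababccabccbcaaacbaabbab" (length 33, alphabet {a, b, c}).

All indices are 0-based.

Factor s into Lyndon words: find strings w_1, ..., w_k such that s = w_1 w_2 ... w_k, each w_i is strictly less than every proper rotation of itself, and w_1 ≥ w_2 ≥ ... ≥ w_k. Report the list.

emit factor 1: 'b' (i=0, period=1)
emit factor 2: 'acc' (i=1, period=3)
emit factor 3: 'ac' (i=4, period=2)
emit factor 4: 'ab' (i=6, period=2)
emit factor 5: 'aaababccabccbcaaacbaabbab' (i=8, period=25)

["b", "acc", "ac", "ab", "aaababccabccbcaaacbaabbab"]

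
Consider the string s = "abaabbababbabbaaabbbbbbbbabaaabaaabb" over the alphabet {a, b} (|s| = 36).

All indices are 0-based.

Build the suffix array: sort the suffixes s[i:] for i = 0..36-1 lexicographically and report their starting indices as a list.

[27, 31, 14, 28, 32, 2, 15, 25, 29, 0, 6, 33, 11, 3, 8, 16, 35, 26, 30, 13, 1, 24, 5, 10, 7, 34, 12, 23, 4, 9, 22, 21, 20, 19, 18, 17]

rank | idx | suffix
   0 |  27 | aaabaaabb
   1 |  31 | aaabb
   2 |  14 | aaabbbbbbbbabaaabaaabb
   3 |  28 | aabaaabb
   4 |  32 | aabb
   5 |   2 | aabbababbabbaaabbbbbbbbabaaabaaabb
   6 |  15 | aabbbbbbbbabaaabaaabb
   7 |  25 | abaaabaaabb
   8 |  29 | abaaabb
   9 |   0 | abaabbababbabbaaabbbbbbbbabaaabaaabb
  10 |   6 | ababbabbaaabbbbbbbbabaaabaaabb
  11 |  33 | abb
  12 |  11 | abbaaabbbbbbbbabaaabaaabb
  13 |   3 | abbababbabbaaabbbbbbbbabaaabaaabb
  14 |   8 | abbabbaaabbbbbbbbabaaabaaabb
  15 |  16 | abbbbbbbbabaaabaaabb
  16 |  35 | b
  17 |  26 | baaabaaabb
  18 |  30 | baaabb
  19 |  13 | baaabbbbbbbbabaaabaaabb
  20 |   1 | baabbababbabbaaabbbbbbbbabaaabaaabb
  21 |  24 | babaaabaaabb
  22 |   5 | bababbabbaaabbbbbbbbabaaabaaabb
  23 |  10 | babbaaabbbbbbbbabaaabaaabb
  24 |   7 | babbabbaaabbbbbbbbabaaabaaabb
  25 |  34 | bb
  26 |  12 | bbaaabbbbbbbbabaaabaaabb
  27 |  23 | bbabaaabaaabb
  28 |   4 | bbababbabbaaabbbbbbbbabaaabaaabb
  29 |   9 | bbabbaaabbbbbbbbabaaabaaabb
  30 |  22 | bbbabaaabaaabb
  31 |  21 | bbbbabaaabaaabb
  32 |  20 | bbbbbabaaabaaabb
  33 |  19 | bbbbbbabaaabaaabb
  34 |  18 | bbbbbbbabaaabaaabb
  35 |  17 | bbbbbbbbabaaabaaabb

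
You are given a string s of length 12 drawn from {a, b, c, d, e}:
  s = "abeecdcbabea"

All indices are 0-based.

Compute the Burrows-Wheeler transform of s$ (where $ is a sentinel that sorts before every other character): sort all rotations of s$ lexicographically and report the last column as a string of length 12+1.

aeb$caadecbeb

rank  rotation       last
    0  $abeecdcbabea  a
    1  a$abeecdcbabe  e
    2  abea$abeecdcb  b
    3  abeecdcbabea$  $
    4  babea$abeecdc  c
    5  bea$abeecdcba  a
    6  beecdcbabea$a  a
    7  cbabea$abeecd  d
    8  cdcbabea$abee  e
    9  dcbabea$abeec  c
   10  ea$abeecdcbab  b
   11  ecdcbabea$abe  e
   12  eecdcbabea$ab  b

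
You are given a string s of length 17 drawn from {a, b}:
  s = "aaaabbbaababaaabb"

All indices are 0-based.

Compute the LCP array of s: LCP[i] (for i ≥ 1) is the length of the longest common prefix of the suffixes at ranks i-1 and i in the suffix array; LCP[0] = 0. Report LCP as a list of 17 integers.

rank | idx | suffix
   0 |   0 | aaaabbbaababaaabb
   1 |  12 | aaabb
   2 |   1 | aaabbbaababaaabb
   3 |   7 | aababaaabb
   4 |  13 | aabb
   5 |   2 | aabbbaababaaabb
   6 |  10 | abaaabb
   7 |   8 | ababaaabb
   8 |  14 | abb
   9 |   3 | abbbaababaaabb
  10 |  16 | b
  11 |  11 | baaabb
  12 |   6 | baababaaabb
  13 |   9 | babaaabb
  14 |  15 | bb
  15 |   5 | bbaababaaabb
  16 |   4 | bbbaababaaabb

SA = [0, 12, 1, 7, 13, 2, 10, 8, 14, 3, 16, 11, 6, 9, 15, 5, 4]
[i] adj suffixes → lcp
  [1] 0/12 → 3 ('aaa')
  [2] 12/1 → 5 ('aaabb')
  [3] 1/7 → 2 ('aa')
  [4] 7/13 → 3 ('aab')
  [5] 13/2 → 4 ('aabb')
  [6] 2/10 → 1 ('a')
  [7] 10/8 → 3 ('aba')
  [8] 8/14 → 2 ('ab')
  [9] 14/3 → 3 ('abb')
  [10] 3/16 → 0 ('')
  [11] 16/11 → 1 ('b')
  [12] 11/6 → 3 ('baa')
  [13] 6/9 → 2 ('ba')
  [14] 9/15 → 1 ('b')
  [15] 15/5 → 2 ('bb')
  [16] 5/4 → 2 ('bb')

[0, 3, 5, 2, 3, 4, 1, 3, 2, 3, 0, 1, 3, 2, 1, 2, 2]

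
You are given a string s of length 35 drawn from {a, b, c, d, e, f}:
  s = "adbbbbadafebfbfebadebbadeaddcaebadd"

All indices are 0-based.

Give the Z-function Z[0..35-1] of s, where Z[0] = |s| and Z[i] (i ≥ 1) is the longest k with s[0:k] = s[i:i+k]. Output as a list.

[35, 0, 0, 0, 0, 0, 2, 0, 1, 0, 0, 0, 0, 0, 0, 0, 0, 2, 0, 0, 0, 0, 2, 0, 0, 2, 0, 0, 0, 1, 0, 0, 2, 0, 0]

Z[0]=35
i=1: fresh scan; Z[1]=0
i=2: fresh scan; Z[2]=0
i=3: fresh scan; Z[3]=0
i=4: fresh scan; Z[4]=0
i=5: fresh scan; Z[5]=0
i=6: fresh scan; Z[6]=2 extend→box=[6,8)
i=7: min(r-i=1, Z[1]=0)=0; Z[7]=0
i=8: fresh scan; Z[8]=1 extend→box=[8,9)
i=9: fresh scan; Z[9]=0
i=10: fresh scan; Z[10]=0
i=11: fresh scan; Z[11]=0
i=12: fresh scan; Z[12]=0
i=13: fresh scan; Z[13]=0
i=14: fresh scan; Z[14]=0
i=15: fresh scan; Z[15]=0
i=16: fresh scan; Z[16]=0
i=17: fresh scan; Z[17]=2 extend→box=[17,19)
i=18: min(r-i=1, Z[1]=0)=0; Z[18]=0
i=19: fresh scan; Z[19]=0
i=20: fresh scan; Z[20]=0
i=21: fresh scan; Z[21]=0
i=22: fresh scan; Z[22]=2 extend→box=[22,24)
i=23: min(r-i=1, Z[1]=0)=0; Z[23]=0
i=24: fresh scan; Z[24]=0
i=25: fresh scan; Z[25]=2 extend→box=[25,27)
i=26: min(r-i=1, Z[1]=0)=0; Z[26]=0
i=27: fresh scan; Z[27]=0
i=28: fresh scan; Z[28]=0
i=29: fresh scan; Z[29]=1 extend→box=[29,30)
i=30: fresh scan; Z[30]=0
i=31: fresh scan; Z[31]=0
i=32: fresh scan; Z[32]=2 extend→box=[32,34)
i=33: min(r-i=1, Z[1]=0)=0; Z[33]=0
i=34: fresh scan; Z[34]=0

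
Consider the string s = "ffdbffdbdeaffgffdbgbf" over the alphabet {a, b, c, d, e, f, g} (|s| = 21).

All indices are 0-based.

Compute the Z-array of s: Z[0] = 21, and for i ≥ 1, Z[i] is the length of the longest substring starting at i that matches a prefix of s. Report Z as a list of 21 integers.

[21, 1, 0, 0, 4, 1, 0, 0, 0, 0, 0, 2, 1, 0, 4, 1, 0, 0, 0, 0, 1]

Z[0]=21
i=1: fresh scan; Z[1]=1 grow→box=[1,2)
i=2: fresh scan; Z[2]=0
i=3: fresh scan; Z[3]=0
i=4: fresh scan; Z[4]=4 grow→box=[4,8)
i=5: min(r-i=3, Z[1]=1)=1; Z[5]=1
i=6: min(r-i=2, Z[2]=0)=0; Z[6]=0
i=7: min(r-i=1, Z[3]=0)=0; Z[7]=0
i=8: fresh scan; Z[8]=0
i=9: fresh scan; Z[9]=0
i=10: fresh scan; Z[10]=0
i=11: fresh scan; Z[11]=2 grow→box=[11,13)
i=12: min(r-i=1, Z[1]=1)=1; Z[12]=1
i=13: fresh scan; Z[13]=0
i=14: fresh scan; Z[14]=4 grow→box=[14,18)
i=15: min(r-i=3, Z[1]=1)=1; Z[15]=1
i=16: min(r-i=2, Z[2]=0)=0; Z[16]=0
i=17: min(r-i=1, Z[3]=0)=0; Z[17]=0
i=18: fresh scan; Z[18]=0
i=19: fresh scan; Z[19]=0
i=20: fresh scan; Z[20]=1 grow→box=[20,21)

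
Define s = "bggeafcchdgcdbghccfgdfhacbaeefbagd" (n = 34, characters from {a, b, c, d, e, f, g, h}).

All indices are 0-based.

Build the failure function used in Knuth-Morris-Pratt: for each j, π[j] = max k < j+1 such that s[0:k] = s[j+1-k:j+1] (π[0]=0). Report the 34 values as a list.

π[0] = 0
j=1 s[j]='g': π[1]=0 (border '')
j=2 s[j]='g': π[2]=0 (border '')
j=3 s[j]='e': π[3]=0 (border '')
j=4 s[j]='a': π[4]=0 (border '')
j=5 s[j]='f': π[5]=0 (border '')
j=6 s[j]='c': π[6]=0 (border '')
j=7 s[j]='c': π[7]=0 (border '')
j=8 s[j]='h': π[8]=0 (border '')
j=9 s[j]='d': π[9]=0 (border '')
j=10 s[j]='g': π[10]=0 (border '')
j=11 s[j]='c': π[11]=0 (border '')
j=12 s[j]='d': π[12]=0 (border '')
j=13 s[j]='b': π[13]=1 (border 'b')
j=14 s[j]='g': π[14]=2 (border 'bg')
j=15 s[j]='h': k: 2→0; π[15]=0 (border '')
j=16 s[j]='c': π[16]=0 (border '')
j=17 s[j]='c': π[17]=0 (border '')
j=18 s[j]='f': π[18]=0 (border '')
j=19 s[j]='g': π[19]=0 (border '')
j=20 s[j]='d': π[20]=0 (border '')
j=21 s[j]='f': π[21]=0 (border '')
j=22 s[j]='h': π[22]=0 (border '')
j=23 s[j]='a': π[23]=0 (border '')
j=24 s[j]='c': π[24]=0 (border '')
j=25 s[j]='b': π[25]=1 (border 'b')
j=26 s[j]='a': k: 1→0; π[26]=0 (border '')
j=27 s[j]='e': π[27]=0 (border '')
j=28 s[j]='e': π[28]=0 (border '')
j=29 s[j]='f': π[29]=0 (border '')
j=30 s[j]='b': π[30]=1 (border 'b')
j=31 s[j]='a': k: 1→0; π[31]=0 (border '')
j=32 s[j]='g': π[32]=0 (border '')
j=33 s[j]='d': π[33]=0 (border '')

[0, 0, 0, 0, 0, 0, 0, 0, 0, 0, 0, 0, 0, 1, 2, 0, 0, 0, 0, 0, 0, 0, 0, 0, 0, 1, 0, 0, 0, 0, 1, 0, 0, 0]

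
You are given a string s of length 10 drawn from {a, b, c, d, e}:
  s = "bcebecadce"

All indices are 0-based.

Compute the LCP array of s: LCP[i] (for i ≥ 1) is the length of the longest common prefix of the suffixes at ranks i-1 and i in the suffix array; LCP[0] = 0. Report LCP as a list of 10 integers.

[0, 0, 1, 0, 1, 2, 0, 0, 1, 1]

rank→(start, suffix):
  0 → (6, 'adce')
  1 → (0, 'bcebecadce')
  2 → (3, 'becadce')
  3 → (5, 'cadce')
  4 → (8, 'ce')
  5 → (1, 'cebecadce')
  6 → (7, 'dce')
  7 → (9, 'e')
  8 → (2, 'ebecadce')
  9 → (4, 'ecadce')

SA = [6, 0, 3, 5, 8, 1, 7, 9, 2, 4]
[i] adj suffixes → lcp
  [1] 6/0 → 0 ('')
  [2] 0/3 → 1 ('b')
  [3] 3/5 → 0 ('')
  [4] 5/8 → 1 ('c')
  [5] 8/1 → 2 ('ce')
  [6] 1/7 → 0 ('')
  [7] 7/9 → 0 ('')
  [8] 9/2 → 1 ('e')
  [9] 2/4 → 1 ('e')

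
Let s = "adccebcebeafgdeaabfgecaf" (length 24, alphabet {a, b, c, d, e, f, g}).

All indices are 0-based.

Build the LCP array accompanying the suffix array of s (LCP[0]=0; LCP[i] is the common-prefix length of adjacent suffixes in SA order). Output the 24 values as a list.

sorted suffixes:
  #0 SA[0]=15  'aabfgecaf'
  #1 SA[1]=16  'abfgecaf'
  #2 SA[2]=0  'adccebcebeafgdeaabfgecaf'
  #3 SA[3]=22  'af'
  #4 SA[4]=10  'afgdeaabfgecaf'
  #5 SA[5]=5  'bcebeafgdeaabfgecaf'
  #6 SA[6]=8  'beafgdeaabfgecaf'
  #7 SA[7]=17  'bfgecaf'
  #8 SA[8]=21  'caf'
  #9 SA[9]=2  'ccebcebeafgdeaabfgecaf'
  #10 SA[10]=3  'cebcebeafgdeaabfgecaf'
  #11 SA[11]=6  'cebeafgdeaabfgecaf'
  #12 SA[12]=1  'dccebcebeafgdeaabfgecaf'
  #13 SA[13]=13  'deaabfgecaf'
  #14 SA[14]=14  'eaabfgecaf'
  #15 SA[15]=9  'eafgdeaabfgecaf'
  #16 SA[16]=4  'ebcebeafgdeaabfgecaf'
  #17 SA[17]=7  'ebeafgdeaabfgecaf'
  #18 SA[18]=20  'ecaf'
  #19 SA[19]=23  'f'
  #20 SA[20]=11  'fgdeaabfgecaf'
  #21 SA[21]=18  'fgecaf'
  #22 SA[22]=12  'gdeaabfgecaf'
  #23 SA[23]=19  'gecaf'

SA = [15, 16, 0, 22, 10, 5, 8, 17, 21, 2, 3, 6, 1, 13, 14, 9, 4, 7, 20, 23, 11, 18, 12, 19]
rank  pair      lcp
   1  s[15:],s[16:]  1  'a'
   2  s[16:],s[0:]  1  'a'
   3  s[0:],s[22:]  1  'a'
   4  s[22:],s[10:]  2  'af'
   5  s[10:],s[5:]  0  ''
   6  s[5:],s[8:]  1  'b'
   7  s[8:],s[17:]  1  'b'
   8  s[17:],s[21:]  0  ''
   9  s[21:],s[2:]  1  'c'
  10  s[2:],s[3:]  1  'c'
  11  s[3:],s[6:]  3  'ceb'
  12  s[6:],s[1:]  0  ''
  13  s[1:],s[13:]  1  'd'
  14  s[13:],s[14:]  0  ''
  15  s[14:],s[9:]  2  'ea'
  16  s[9:],s[4:]  1  'e'
  17  s[4:],s[7:]  2  'eb'
  18  s[7:],s[20:]  1  'e'
  19  s[20:],s[23:]  0  ''
  20  s[23:],s[11:]  1  'f'
  21  s[11:],s[18:]  2  'fg'
  22  s[18:],s[12:]  0  ''
  23  s[12:],s[19:]  1  'g'

[0, 1, 1, 1, 2, 0, 1, 1, 0, 1, 1, 3, 0, 1, 0, 2, 1, 2, 1, 0, 1, 2, 0, 1]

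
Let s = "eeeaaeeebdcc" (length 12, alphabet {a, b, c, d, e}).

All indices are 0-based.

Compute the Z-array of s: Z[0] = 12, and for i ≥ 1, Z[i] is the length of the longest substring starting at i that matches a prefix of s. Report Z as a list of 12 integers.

Z[0]=12
i=1: i≥r, start 0; Z[1]=2 grow→box=[1,3)
i=2: min(r-i=1, Z[1]=2)=1; Z[2]=1
i=3: i≥r, start 0; Z[3]=0
i=4: i≥r, start 0; Z[4]=0
i=5: i≥r, start 0; Z[5]=3 grow→box=[5,8)
i=6: min(r-i=2, Z[1]=2)=2; Z[6]=2
i=7: min(r-i=1, Z[2]=1)=1; Z[7]=1
i=8: i≥r, start 0; Z[8]=0
i=9: i≥r, start 0; Z[9]=0
i=10: i≥r, start 0; Z[10]=0
i=11: i≥r, start 0; Z[11]=0

[12, 2, 1, 0, 0, 3, 2, 1, 0, 0, 0, 0]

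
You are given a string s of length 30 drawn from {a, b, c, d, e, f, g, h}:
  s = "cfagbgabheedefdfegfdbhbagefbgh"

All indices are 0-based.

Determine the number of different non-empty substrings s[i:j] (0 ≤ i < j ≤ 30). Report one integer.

438

rank→(start, suffix):
  0 → (6, 'abheedefdfegfdbhbagefbgh')
  1 → (2, 'agbgabheedefdfegfdbhbagefbgh')
  2 → (23, 'agefbgh')
  3 → (22, 'bagefbgh')
  4 → (4, 'bgabheedefdfegfdbhbagefbgh')
  5 → (27, 'bgh')
  6 → (20, 'bhbagefbgh')
  7 → (7, 'bheedefdfegfdbhbagefbgh')
  8 → (0, 'cfagbgabheedefdfegfdbhbagefbgh')
  9 → (19, 'dbhbagefbgh')
  10 → (11, 'defdfegfdbhbagefbgh')
  11 → (14, 'dfegfdbhbagefbgh')
  12 → (10, 'edefdfegfdbhbagefbgh')
  13 → (9, 'eedefdfegfdbhbagefbgh')
  14 → (25, 'efbgh')
  15 → (12, 'efdfegfdbhbagefbgh')
  16 → (16, 'egfdbhbagefbgh')
  17 → (1, 'fagbgabheedefdfegfdbhbagefbgh')
  18 → (26, 'fbgh')
  19 → (18, 'fdbhbagefbgh')
  20 → (13, 'fdfegfdbhbagefbgh')
  21 → (15, 'fegfdbhbagefbgh')
  22 → (5, 'gabheedefdfegfdbhbagefbgh')
  23 → (3, 'gbgabheedefdfegfdbhbagefbgh')
  24 → (24, 'gefbgh')
  25 → (17, 'gfdbhbagefbgh')
  26 → (28, 'gh')
  27 → (29, 'h')
  28 → (21, 'hbagefbgh')
  29 → (8, 'heedefdfegfdbhbagefbgh')

SA = [6, 2, 23, 22, 4, 27, 20, 7, 0, 19, 11, 14, 10, 9, 25, 12, 16, 1, 26, 18, 13, 15, 5, 3, 24, 17, 28, 29, 21, 8]
i: (SA[i-1],SA[i]) lcp shared
  1: (6,2) 1 'a'
  2: (2,23) 2 'ag'
  3: (23,22) 0 ''
  4: (22,4) 1 'b'
  5: (4,27) 2 'bg'
  6: (27,20) 1 'b'
  7: (20,7) 2 'bh'
  8: (7,0) 0 ''
  9: (0,19) 0 ''
  10: (19,11) 1 'd'
  11: (11,14) 1 'd'
  12: (14,10) 0 ''
  13: (10,9) 1 'e'
  14: (9,25) 1 'e'
  15: (25,12) 2 'ef'
  16: (12,16) 1 'e'
  17: (16,1) 0 ''
  18: (1,26) 1 'f'
  19: (26,18) 1 'f'
  20: (18,13) 2 'fd'
  21: (13,15) 1 'f'
  22: (15,5) 0 ''
  23: (5,3) 1 'g'
  24: (3,24) 1 'g'
  25: (24,17) 1 'g'
  26: (17,28) 1 'g'
  27: (28,29) 0 ''
  28: (29,21) 1 'h'
  29: (21,8) 1 'h'

n(n+1)/2 = 30·31/2 = 465
Σ LCP = 0 + 1 + 2 + 0 + 1 + 2 + 1 + 2 + 0 + 0 + 1 + 1 + 0 + 1 + 1 + 2 + 1 + 0 + 1 + 1 + 2 + 1 + 0 + 1 + 1 + 1 + 1 + 0 + 1 + 1 = 27
distinct = 465 − 27 = 438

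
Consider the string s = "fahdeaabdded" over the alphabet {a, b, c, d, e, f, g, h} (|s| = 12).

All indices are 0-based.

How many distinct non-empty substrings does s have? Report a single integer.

71

rank→(start, suffix):
  0 → (5, 'aabdded')
  1 → (6, 'abdded')
  2 → (1, 'ahdeaabdded')
  3 → (7, 'bdded')
  4 → (11, 'd')
  5 → (8, 'dded')
  6 → (3, 'deaabdded')
  7 → (9, 'ded')
  8 → (4, 'eaabdded')
  9 → (10, 'ed')
  10 → (0, 'fahdeaabdded')
  11 → (2, 'hdeaabdded')

SA = [5, 6, 1, 7, 11, 8, 3, 9, 4, 10, 0, 2]
i: (SA[i-1],SA[i]) lcp shared
  1: (5,6) 1 'a'
  2: (6,1) 1 'a'
  3: (1,7) 0 ''
  4: (7,11) 0 ''
  5: (11,8) 1 'd'
  6: (8,3) 1 'd'
  7: (3,9) 2 'de'
  8: (9,4) 0 ''
  9: (4,10) 1 'e'
  10: (10,0) 0 ''
  11: (0,2) 0 ''

n(n+1)/2 = 12·13/2 = 78
Σ LCP = 0 + 1 + 1 + 0 + 0 + 1 + 1 + 2 + 0 + 1 + 0 + 0 = 7
distinct = 78 − 7 = 71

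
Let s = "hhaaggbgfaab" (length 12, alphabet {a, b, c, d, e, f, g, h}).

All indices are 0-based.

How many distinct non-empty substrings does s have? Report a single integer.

rank | idx | suffix
   0 |   9 | aab
   1 |   2 | aaggbgfaab
   2 |  10 | ab
   3 |   3 | aggbgfaab
   4 |  11 | b
   5 |   6 | bgfaab
   6 |   8 | faab
   7 |   5 | gbgfaab
   8 |   7 | gfaab
   9 |   4 | ggbgfaab
  10 |   1 | haaggbgfaab
  11 |   0 | hhaaggbgfaab

SA = [9, 2, 10, 3, 11, 6, 8, 5, 7, 4, 1, 0]
[i] adj suffixes → lcp
  [1] 9/2 → 2 ('aa')
  [2] 2/10 → 1 ('a')
  [3] 10/3 → 1 ('a')
  [4] 3/11 → 0 ('')
  [5] 11/6 → 1 ('b')
  [6] 6/8 → 0 ('')
  [7] 8/5 → 0 ('')
  [8] 5/7 → 1 ('g')
  [9] 7/4 → 1 ('g')
  [10] 4/1 → 0 ('')
  [11] 1/0 → 1 ('h')

n(n+1)/2 = 12·13/2 = 78
Σ LCP = 0 + 2 + 1 + 1 + 0 + 1 + 0 + 0 + 1 + 1 + 0 + 1 = 8
distinct = 78 − 8 = 70

70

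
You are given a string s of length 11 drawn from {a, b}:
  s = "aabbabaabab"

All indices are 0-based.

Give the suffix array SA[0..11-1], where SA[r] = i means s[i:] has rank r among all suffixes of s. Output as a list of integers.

[6, 0, 9, 4, 7, 1, 10, 5, 8, 3, 2]

sorted suffixes:
  #0 SA[0]=6  'aabab'
  #1 SA[1]=0  'aabbabaabab'
  #2 SA[2]=9  'ab'
  #3 SA[3]=4  'abaabab'
  #4 SA[4]=7  'abab'
  #5 SA[5]=1  'abbabaabab'
  #6 SA[6]=10  'b'
  #7 SA[7]=5  'baabab'
  #8 SA[8]=8  'bab'
  #9 SA[9]=3  'babaabab'
  #10 SA[10]=2  'bbabaabab'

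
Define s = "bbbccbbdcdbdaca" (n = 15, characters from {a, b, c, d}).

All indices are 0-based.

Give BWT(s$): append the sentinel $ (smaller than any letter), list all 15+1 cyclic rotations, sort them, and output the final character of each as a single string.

rank  rotation          last
    0  $bbbccbbdcdbdaca  a
    1  a$bbbccbbdcdbdac  c
    2  aca$bbbccbbdcdbd  d
    3  bbbccbbdcdbdaca$  $
    4  bbccbbdcdbdaca$b  b
    5  bbdcdbdaca$bbbcc  c
    6  bccbbdcdbdaca$bb  b
    7  bdaca$bbbccbbdcd  d
    8  bdcdbdaca$bbbccb  b
    9  ca$bbbccbbdcdbda  a
   10  cbbdcdbdaca$bbbc  c
   11  ccbbdcdbdaca$bbb  b
   12  cdbdaca$bbbccbbd  d
   13  daca$bbbccbbdcdb  b
   14  dbdaca$bbbccbbdc  c
   15  dcdbdaca$bbbccbb  b

acd$bcbdbacbdbcb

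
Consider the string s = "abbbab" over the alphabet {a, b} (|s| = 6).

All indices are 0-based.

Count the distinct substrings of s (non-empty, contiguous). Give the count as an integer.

sorted suffixes:
  #0 SA[0]=4  'ab'
  #1 SA[1]=0  'abbbab'
  #2 SA[2]=5  'b'
  #3 SA[3]=3  'bab'
  #4 SA[4]=2  'bbab'
  #5 SA[5]=1  'bbbab'

SA = [4, 0, 5, 3, 2, 1]
[i] adj suffixes → lcp
  [1] 4/0 → 2 ('ab')
  [2] 0/5 → 0 ('')
  [3] 5/3 → 1 ('b')
  [4] 3/2 → 1 ('b')
  [5] 2/1 → 2 ('bb')

n(n+1)/2 = 6·7/2 = 21
Σ LCP = 0 + 2 + 0 + 1 + 1 + 2 = 6
distinct = 21 − 6 = 15

15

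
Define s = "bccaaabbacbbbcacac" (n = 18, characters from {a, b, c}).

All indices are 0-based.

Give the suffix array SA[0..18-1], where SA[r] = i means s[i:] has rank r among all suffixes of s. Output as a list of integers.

rank | idx | suffix
   0 |   3 | aaabbacbbbcacac
   1 |   4 | aabbacbbbcacac
   2 |   5 | abbacbbbcacac
   3 |  16 | ac
   4 |  14 | acac
   5 |   8 | acbbbcacac
   6 |   7 | bacbbbcacac
   7 |   6 | bbacbbbcacac
   8 |  10 | bbbcacac
   9 |  11 | bbcacac
  10 |  12 | bcacac
  11 |   0 | bccaaabbacbbbcacac
  12 |  17 | c
  13 |   2 | caaabbacbbbcacac
  14 |  15 | cac
  15 |  13 | cacac
  16 |   9 | cbbbcacac
  17 |   1 | ccaaabbacbbbcacac

[3, 4, 5, 16, 14, 8, 7, 6, 10, 11, 12, 0, 17, 2, 15, 13, 9, 1]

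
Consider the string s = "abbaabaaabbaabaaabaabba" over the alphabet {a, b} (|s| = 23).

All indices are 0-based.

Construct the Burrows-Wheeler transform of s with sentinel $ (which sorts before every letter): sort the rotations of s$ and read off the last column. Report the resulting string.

rank  rotation                  last
    0  $abbaabaaabbaabaaabaabba  a
    1  a$abbaabaaabbaabaaabaabb  b
    2  aaabaabba$abbaabaaabbaab  b
    3  aaabbaabaaabaabba$abbaab  b
    4  aabaaabaabba$abbaabaaabb  b
    5  aabaaabbaabaaabaabba$abb  b
    6  aabaabba$abbaabaaabbaaba  a
    7  aabba$abbaabaaabbaabaaab  b
    8  aabbaabaaabaabba$abbaaba  a
    9  abaaabaabba$abbaabaaabba  a
   10  abaaabbaabaaabaabba$abba  a
   11  abaabba$abbaabaaabbaabaa  a
   12  abba$abbaabaaabbaabaaaba  a
   13  abbaabaaabaabba$abbaabaa  a
   14  abbaabaaabbaabaaabaabba$  $
   15  ba$abbaabaaabbaabaaabaab  b
   16  baaabaabba$abbaabaaabbaa  a
   17  baaabbaabaaabaabba$abbaa  a
   18  baabaaabaabba$abbaabaaab  b
   19  baabaaabbaabaaabaabba$ab  b
   20  baabba$abbaabaaabbaabaaa  a
   21  bba$abbaabaaabbaabaaabaa  a
   22  bbaabaaabaabba$abbaabaaa  a
   23  bbaabaaabbaabaaabaabba$a  a

abbbbbabaaaaaa$baabbaaaa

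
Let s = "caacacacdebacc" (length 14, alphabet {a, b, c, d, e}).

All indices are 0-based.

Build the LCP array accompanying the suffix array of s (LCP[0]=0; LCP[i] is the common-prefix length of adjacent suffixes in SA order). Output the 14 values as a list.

sorted suffixes:
  #0 SA[0]=1  'aacacacdebacc'
  #1 SA[1]=2  'acacacdebacc'
  #2 SA[2]=4  'acacdebacc'
  #3 SA[3]=11  'acc'
  #4 SA[4]=6  'acdebacc'
  #5 SA[5]=10  'bacc'
  #6 SA[6]=13  'c'
  #7 SA[7]=0  'caacacacdebacc'
  #8 SA[8]=3  'cacacdebacc'
  #9 SA[9]=5  'cacdebacc'
  #10 SA[10]=12  'cc'
  #11 SA[11]=7  'cdebacc'
  #12 SA[12]=8  'debacc'
  #13 SA[13]=9  'ebacc'

SA = [1, 2, 4, 11, 6, 10, 13, 0, 3, 5, 12, 7, 8, 9]
[i] adj suffixes → lcp
  [1] 1/2 → 1 ('a')
  [2] 2/4 → 4 ('acac')
  [3] 4/11 → 2 ('ac')
  [4] 11/6 → 2 ('ac')
  [5] 6/10 → 0 ('')
  [6] 10/13 → 0 ('')
  [7] 13/0 → 1 ('c')
  [8] 0/3 → 2 ('ca')
  [9] 3/5 → 3 ('cac')
  [10] 5/12 → 1 ('c')
  [11] 12/7 → 1 ('c')
  [12] 7/8 → 0 ('')
  [13] 8/9 → 0 ('')

[0, 1, 4, 2, 2, 0, 0, 1, 2, 3, 1, 1, 0, 0]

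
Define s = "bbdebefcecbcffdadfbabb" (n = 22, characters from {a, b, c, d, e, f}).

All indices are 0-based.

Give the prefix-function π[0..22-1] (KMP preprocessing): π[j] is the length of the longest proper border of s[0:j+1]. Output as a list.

[0, 1, 0, 0, 1, 0, 0, 0, 0, 0, 1, 0, 0, 0, 0, 0, 0, 0, 1, 0, 1, 2]

π[0] = 0
j=1 s[j]='b': π[1]=1 (border 'b')
j=2 s[j]='d': k: 1→0; π[2]=0 (border '')
j=3 s[j]='e': π[3]=0 (border '')
j=4 s[j]='b': π[4]=1 (border 'b')
j=5 s[j]='e': k: 1→0; π[5]=0 (border '')
j=6 s[j]='f': π[6]=0 (border '')
j=7 s[j]='c': π[7]=0 (border '')
j=8 s[j]='e': π[8]=0 (border '')
j=9 s[j]='c': π[9]=0 (border '')
j=10 s[j]='b': π[10]=1 (border 'b')
j=11 s[j]='c': k: 1→0; π[11]=0 (border '')
j=12 s[j]='f': π[12]=0 (border '')
j=13 s[j]='f': π[13]=0 (border '')
j=14 s[j]='d': π[14]=0 (border '')
j=15 s[j]='a': π[15]=0 (border '')
j=16 s[j]='d': π[16]=0 (border '')
j=17 s[j]='f': π[17]=0 (border '')
j=18 s[j]='b': π[18]=1 (border 'b')
j=19 s[j]='a': k: 1→0; π[19]=0 (border '')
j=20 s[j]='b': π[20]=1 (border 'b')
j=21 s[j]='b': π[21]=2 (border 'bb')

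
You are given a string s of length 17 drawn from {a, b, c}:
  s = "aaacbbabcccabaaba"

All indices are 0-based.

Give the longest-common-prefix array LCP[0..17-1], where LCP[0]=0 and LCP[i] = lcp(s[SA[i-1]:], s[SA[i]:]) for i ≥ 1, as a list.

[0, 1, 2, 2, 1, 3, 2, 1, 0, 2, 2, 1, 1, 0, 1, 1, 2]

rank | idx | suffix
   0 |  16 | a
   1 |   0 | aaacbbabcccabaaba
   2 |  13 | aaba
   3 |   1 | aacbbabcccabaaba
   4 |  14 | aba
   5 |  11 | abaaba
   6 |   6 | abcccabaaba
   7 |   2 | acbbabcccabaaba
   8 |  15 | ba
   9 |  12 | baaba
  10 |   5 | babcccabaaba
  11 |   4 | bbabcccabaaba
  12 |   7 | bcccabaaba
  13 |  10 | cabaaba
  14 |   3 | cbbabcccabaaba
  15 |   9 | ccabaaba
  16 |   8 | cccabaaba

SA = [16, 0, 13, 1, 14, 11, 6, 2, 15, 12, 5, 4, 7, 10, 3, 9, 8]
rank  pair      lcp
   1  s[16:],s[0:]  1  'a'
   2  s[0:],s[13:]  2  'aa'
   3  s[13:],s[1:]  2  'aa'
   4  s[1:],s[14:]  1  'a'
   5  s[14:],s[11:]  3  'aba'
   6  s[11:],s[6:]  2  'ab'
   7  s[6:],s[2:]  1  'a'
   8  s[2:],s[15:]  0  ''
   9  s[15:],s[12:]  2  'ba'
  10  s[12:],s[5:]  2  'ba'
  11  s[5:],s[4:]  1  'b'
  12  s[4:],s[7:]  1  'b'
  13  s[7:],s[10:]  0  ''
  14  s[10:],s[3:]  1  'c'
  15  s[3:],s[9:]  1  'c'
  16  s[9:],s[8:]  2  'cc'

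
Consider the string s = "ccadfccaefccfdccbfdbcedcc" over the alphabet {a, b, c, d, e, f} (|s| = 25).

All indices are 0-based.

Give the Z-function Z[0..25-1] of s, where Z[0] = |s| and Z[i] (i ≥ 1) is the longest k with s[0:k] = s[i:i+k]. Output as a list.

[25, 1, 0, 0, 0, 3, 1, 0, 0, 0, 2, 1, 0, 0, 2, 1, 0, 0, 0, 0, 1, 0, 0, 2, 1]

Z[0]=25
i=1: outside box; Z[1]=1 extend→box=[1,2)
i=2: outside box; Z[2]=0
i=3: outside box; Z[3]=0
i=4: outside box; Z[4]=0
i=5: outside box; Z[5]=3 extend→box=[5,8)
i=6: min(r-i=2, Z[1]=1)=1; Z[6]=1
i=7: min(r-i=1, Z[2]=0)=0; Z[7]=0
i=8: outside box; Z[8]=0
i=9: outside box; Z[9]=0
i=10: outside box; Z[10]=2 extend→box=[10,12)
i=11: min(r-i=1, Z[1]=1)=1; Z[11]=1
i=12: outside box; Z[12]=0
i=13: outside box; Z[13]=0
i=14: outside box; Z[14]=2 extend→box=[14,16)
i=15: min(r-i=1, Z[1]=1)=1; Z[15]=1
i=16: outside box; Z[16]=0
i=17: outside box; Z[17]=0
i=18: outside box; Z[18]=0
i=19: outside box; Z[19]=0
i=20: outside box; Z[20]=1 extend→box=[20,21)
i=21: outside box; Z[21]=0
i=22: outside box; Z[22]=0
i=23: outside box; Z[23]=2 extend→box=[23,25)
i=24: min(r-i=1, Z[1]=1)=1; Z[24]=1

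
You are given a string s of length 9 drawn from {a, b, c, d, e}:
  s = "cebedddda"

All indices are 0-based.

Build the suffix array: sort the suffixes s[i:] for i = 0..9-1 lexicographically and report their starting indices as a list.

sorted suffixes:
  #0 SA[0]=8  'a'
  #1 SA[1]=2  'bedddda'
  #2 SA[2]=0  'cebedddda'
  #3 SA[3]=7  'da'
  #4 SA[4]=6  'dda'
  #5 SA[5]=5  'ddda'
  #6 SA[6]=4  'dddda'
  #7 SA[7]=1  'ebedddda'
  #8 SA[8]=3  'edddda'

[8, 2, 0, 7, 6, 5, 4, 1, 3]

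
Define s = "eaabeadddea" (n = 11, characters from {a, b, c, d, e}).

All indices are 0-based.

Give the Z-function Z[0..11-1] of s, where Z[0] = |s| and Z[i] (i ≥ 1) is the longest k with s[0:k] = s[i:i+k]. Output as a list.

Z[0]=11
i=1: outside box; Z[1]=0
i=2: outside box; Z[2]=0
i=3: outside box; Z[3]=0
i=4: outside box; Z[4]=2 grow→box=[4,6)
i=5: min(r-i=1, Z[1]=0)=0; Z[5]=0
i=6: outside box; Z[6]=0
i=7: outside box; Z[7]=0
i=8: outside box; Z[8]=0
i=9: outside box; Z[9]=2 grow→box=[9,11)
i=10: min(r-i=1, Z[1]=0)=0; Z[10]=0

[11, 0, 0, 0, 2, 0, 0, 0, 0, 2, 0]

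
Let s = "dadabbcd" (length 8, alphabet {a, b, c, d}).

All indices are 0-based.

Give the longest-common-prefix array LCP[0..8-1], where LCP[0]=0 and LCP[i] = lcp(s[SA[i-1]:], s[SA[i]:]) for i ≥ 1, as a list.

[0, 1, 0, 1, 0, 0, 1, 2]

sorted suffixes:
  #0 SA[0]=3  'abbcd'
  #1 SA[1]=1  'adabbcd'
  #2 SA[2]=4  'bbcd'
  #3 SA[3]=5  'bcd'
  #4 SA[4]=6  'cd'
  #5 SA[5]=7  'd'
  #6 SA[6]=2  'dabbcd'
  #7 SA[7]=0  'dadabbcd'

SA = [3, 1, 4, 5, 6, 7, 2, 0]
rank  pair      lcp
   1  s[3:],s[1:]  1  'a'
   2  s[1:],s[4:]  0  ''
   3  s[4:],s[5:]  1  'b'
   4  s[5:],s[6:]  0  ''
   5  s[6:],s[7:]  0  ''
   6  s[7:],s[2:]  1  'd'
   7  s[2:],s[0:]  2  'da'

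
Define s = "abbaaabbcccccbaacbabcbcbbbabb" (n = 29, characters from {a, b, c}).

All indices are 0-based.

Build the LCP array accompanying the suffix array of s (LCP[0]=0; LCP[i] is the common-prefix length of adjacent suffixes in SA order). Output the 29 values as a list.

rank | idx | suffix
   0 |   3 | aaabbcccccbaacbabcbcbbbabb
   1 |   4 | aabbcccccbaacbabcbcbbbabb
   2 |  14 | aacbabcbcbbbabb
   3 |  26 | abb
   4 |   0 | abbaaabbcccccbaacbabcbcbbbabb
   5 |   5 | abbcccccbaacbabcbcbbbabb
   6 |  18 | abcbcbbbabb
   7 |  15 | acbabcbcbbbabb
   8 |  28 | b
   9 |   2 | baaabbcccccbaacbabcbcbbbabb
  10 |  13 | baacbabcbcbbbabb
  11 |  25 | babb
  12 |  17 | babcbcbbbabb
  13 |  27 | bb
  14 |   1 | bbaaabbcccccbaacbabcbcbbbabb
  15 |  24 | bbabb
  16 |  23 | bbbabb
  17 |   6 | bbcccccbaacbabcbcbbbabb
  18 |  21 | bcbbbabb
  19 |  19 | bcbcbbbabb
  20 |   7 | bcccccbaacbabcbcbbbabb
  21 |  12 | cbaacbabcbcbbbabb
  22 |  16 | cbabcbcbbbabb
  23 |  22 | cbbbabb
  24 |  20 | cbcbbbabb
  25 |  11 | ccbaacbabcbcbbbabb
  26 |  10 | cccbaacbabcbcbbbabb
  27 |   9 | ccccbaacbabcbcbbbabb
  28 |   8 | cccccbaacbabcbcbbbabb

SA = [3, 4, 14, 26, 0, 5, 18, 15, 28, 2, 13, 25, 17, 27, 1, 24, 23, 6, 21, 19, 7, 12, 16, 22, 20, 11, 10, 9, 8]
[i] adj suffixes → lcp
  [1] 3/4 → 2 ('aa')
  [2] 4/14 → 2 ('aa')
  [3] 14/26 → 1 ('a')
  [4] 26/0 → 3 ('abb')
  [5] 0/5 → 3 ('abb')
  [6] 5/18 → 2 ('ab')
  [7] 18/15 → 1 ('a')
  [8] 15/28 → 0 ('')
  [9] 28/2 → 1 ('b')
  [10] 2/13 → 3 ('baa')
  [11] 13/25 → 2 ('ba')
  [12] 25/17 → 3 ('bab')
  [13] 17/27 → 1 ('b')
  [14] 27/1 → 2 ('bb')
  [15] 1/24 → 3 ('bba')
  [16] 24/23 → 2 ('bb')
  [17] 23/6 → 2 ('bb')
  [18] 6/21 → 1 ('b')
  [19] 21/19 → 3 ('bcb')
  [20] 19/7 → 2 ('bc')
  [21] 7/12 → 0 ('')
  [22] 12/16 → 3 ('cba')
  [23] 16/22 → 2 ('cb')
  [24] 22/20 → 2 ('cb')
  [25] 20/11 → 1 ('c')
  [26] 11/10 → 2 ('cc')
  [27] 10/9 → 3 ('ccc')
  [28] 9/8 → 4 ('cccc')

[0, 2, 2, 1, 3, 3, 2, 1, 0, 1, 3, 2, 3, 1, 2, 3, 2, 2, 1, 3, 2, 0, 3, 2, 2, 1, 2, 3, 4]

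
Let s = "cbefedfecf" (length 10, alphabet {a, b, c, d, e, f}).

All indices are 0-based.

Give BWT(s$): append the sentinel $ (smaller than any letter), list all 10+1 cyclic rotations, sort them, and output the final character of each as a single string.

rank  rotation     last
    0  $cbefedfecf  f
    1  befedfecf$c  c
    2  cbefedfecf$  $
    3  cf$cbefedfe  e
    4  dfecf$cbefe  e
    5  ecf$cbefedf  f
    6  edfecf$cbef  f
    7  efedfecf$cb  b
    8  f$cbefedfec  c
    9  fecf$cbefed  d
   10  fedfecf$cbe  e

fc$eeffbcde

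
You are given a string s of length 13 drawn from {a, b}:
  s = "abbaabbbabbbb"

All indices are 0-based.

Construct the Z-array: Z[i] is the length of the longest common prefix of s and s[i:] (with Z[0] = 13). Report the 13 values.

Z[0]=13
i=1: fresh scan; Z[1]=0
i=2: fresh scan; Z[2]=0
i=3: fresh scan; Z[3]=1 grow→box=[3,4)
i=4: fresh scan; Z[4]=3 grow→box=[4,7)
i=5: min(r-i=2, Z[1]=0)=0; Z[5]=0
i=6: min(r-i=1, Z[2]=0)=0; Z[6]=0
i=7: fresh scan; Z[7]=0
i=8: fresh scan; Z[8]=3 grow→box=[8,11)
i=9: min(r-i=2, Z[1]=0)=0; Z[9]=0
i=10: min(r-i=1, Z[2]=0)=0; Z[10]=0
i=11: fresh scan; Z[11]=0
i=12: fresh scan; Z[12]=0

[13, 0, 0, 1, 3, 0, 0, 0, 3, 0, 0, 0, 0]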